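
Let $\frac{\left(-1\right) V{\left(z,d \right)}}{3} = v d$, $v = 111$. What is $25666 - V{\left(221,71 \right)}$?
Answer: $49309$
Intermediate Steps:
$V{\left(z,d \right)} = - 333 d$ ($V{\left(z,d \right)} = - 3 \cdot 111 d = - 333 d$)
$25666 - V{\left(221,71 \right)} = 25666 - \left(-333\right) 71 = 25666 - -23643 = 25666 + 23643 = 49309$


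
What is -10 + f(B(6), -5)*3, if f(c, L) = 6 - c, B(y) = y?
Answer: -10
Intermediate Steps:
-10 + f(B(6), -5)*3 = -10 + (6 - 1*6)*3 = -10 + (6 - 6)*3 = -10 + 0*3 = -10 + 0 = -10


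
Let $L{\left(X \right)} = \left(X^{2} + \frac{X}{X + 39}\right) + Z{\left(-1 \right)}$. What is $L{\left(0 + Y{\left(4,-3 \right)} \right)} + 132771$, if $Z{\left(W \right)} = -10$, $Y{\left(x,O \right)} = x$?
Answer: $\frac{5709415}{43} \approx 1.3278 \cdot 10^{5}$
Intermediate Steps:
$L{\left(X \right)} = -10 + X^{2} + \frac{X}{39 + X}$ ($L{\left(X \right)} = \left(X^{2} + \frac{X}{X + 39}\right) - 10 = \left(X^{2} + \frac{X}{39 + X}\right) - 10 = -10 + X^{2} + \frac{X}{39 + X}$)
$L{\left(0 + Y{\left(4,-3 \right)} \right)} + 132771 = \frac{-390 + \left(0 + 4\right)^{3} - 9 \left(0 + 4\right) + 39 \left(0 + 4\right)^{2}}{39 + \left(0 + 4\right)} + 132771 = \frac{-390 + 4^{3} - 36 + 39 \cdot 4^{2}}{39 + 4} + 132771 = \frac{-390 + 64 - 36 + 39 \cdot 16}{43} + 132771 = \frac{-390 + 64 - 36 + 624}{43} + 132771 = \frac{1}{43} \cdot 262 + 132771 = \frac{262}{43} + 132771 = \frac{5709415}{43}$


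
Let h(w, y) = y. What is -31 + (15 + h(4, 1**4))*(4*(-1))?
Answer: -95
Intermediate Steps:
-31 + (15 + h(4, 1**4))*(4*(-1)) = -31 + (15 + 1**4)*(4*(-1)) = -31 + (15 + 1)*(-4) = -31 + 16*(-4) = -31 - 64 = -95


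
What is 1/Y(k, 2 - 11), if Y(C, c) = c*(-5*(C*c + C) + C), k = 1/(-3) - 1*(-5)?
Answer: -1/1722 ≈ -0.00058072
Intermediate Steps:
k = 14/3 (k = -⅓ + 5 = 14/3 ≈ 4.6667)
Y(C, c) = c*(-4*C - 5*C*c) (Y(C, c) = c*(-5*(C + C*c) + C) = c*((-5*C - 5*C*c) + C) = c*(-4*C - 5*C*c))
1/Y(k, 2 - 11) = 1/(-1*14/3*(2 - 11)*(4 + 5*(2 - 11))) = 1/(-1*14/3*(-9)*(4 + 5*(-9))) = 1/(-1*14/3*(-9)*(4 - 45)) = 1/(-1*14/3*(-9)*(-41)) = 1/(-1722) = -1/1722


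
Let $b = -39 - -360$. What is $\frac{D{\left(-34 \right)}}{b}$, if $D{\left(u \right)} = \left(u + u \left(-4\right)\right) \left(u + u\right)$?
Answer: $- \frac{2312}{107} \approx -21.607$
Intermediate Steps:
$D{\left(u \right)} = - 6 u^{2}$ ($D{\left(u \right)} = \left(u - 4 u\right) 2 u = - 3 u 2 u = - 6 u^{2}$)
$b = 321$ ($b = -39 + 360 = 321$)
$\frac{D{\left(-34 \right)}}{b} = \frac{\left(-6\right) \left(-34\right)^{2}}{321} = \left(-6\right) 1156 \cdot \frac{1}{321} = \left(-6936\right) \frac{1}{321} = - \frac{2312}{107}$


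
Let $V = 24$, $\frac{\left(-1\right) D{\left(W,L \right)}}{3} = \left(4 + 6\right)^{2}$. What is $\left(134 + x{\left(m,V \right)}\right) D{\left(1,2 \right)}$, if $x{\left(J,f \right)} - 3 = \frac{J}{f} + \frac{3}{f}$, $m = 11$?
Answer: $-41275$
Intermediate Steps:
$D{\left(W,L \right)} = -300$ ($D{\left(W,L \right)} = - 3 \left(4 + 6\right)^{2} = - 3 \cdot 10^{2} = \left(-3\right) 100 = -300$)
$x{\left(J,f \right)} = 3 + \frac{3}{f} + \frac{J}{f}$ ($x{\left(J,f \right)} = 3 + \left(\frac{J}{f} + \frac{3}{f}\right) = 3 + \left(\frac{3}{f} + \frac{J}{f}\right) = 3 + \frac{3}{f} + \frac{J}{f}$)
$\left(134 + x{\left(m,V \right)}\right) D{\left(1,2 \right)} = \left(134 + \frac{3 + 11 + 3 \cdot 24}{24}\right) \left(-300\right) = \left(134 + \frac{3 + 11 + 72}{24}\right) \left(-300\right) = \left(134 + \frac{1}{24} \cdot 86\right) \left(-300\right) = \left(134 + \frac{43}{12}\right) \left(-300\right) = \frac{1651}{12} \left(-300\right) = -41275$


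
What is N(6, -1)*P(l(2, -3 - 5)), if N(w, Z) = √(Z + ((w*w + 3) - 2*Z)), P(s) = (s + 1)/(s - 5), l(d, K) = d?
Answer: -2*√10 ≈ -6.3246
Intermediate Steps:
P(s) = (1 + s)/(-5 + s)
N(w, Z) = √(3 + w² - Z) (N(w, Z) = √(Z + ((w² + 3) - 2*Z)) = √(Z + ((3 + w²) - 2*Z)) = √(Z + (3 + w² - 2*Z)) = √(3 + w² - Z))
N(6, -1)*P(l(2, -3 - 5)) = √(3 + 6² - 1*(-1))*((1 + 2)/(-5 + 2)) = √(3 + 36 + 1)*(3/(-3)) = √40*(-⅓*3) = (2*√10)*(-1) = -2*√10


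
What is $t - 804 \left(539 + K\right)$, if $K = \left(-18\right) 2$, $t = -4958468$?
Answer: $-5362880$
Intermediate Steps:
$K = -36$
$t - 804 \left(539 + K\right) = -4958468 - 804 \left(539 - 36\right) = -4958468 - 404412 = -5362880$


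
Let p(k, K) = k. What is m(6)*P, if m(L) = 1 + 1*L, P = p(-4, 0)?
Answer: -28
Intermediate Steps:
P = -4
m(L) = 1 + L
m(6)*P = (1 + 6)*(-4) = 7*(-4) = -28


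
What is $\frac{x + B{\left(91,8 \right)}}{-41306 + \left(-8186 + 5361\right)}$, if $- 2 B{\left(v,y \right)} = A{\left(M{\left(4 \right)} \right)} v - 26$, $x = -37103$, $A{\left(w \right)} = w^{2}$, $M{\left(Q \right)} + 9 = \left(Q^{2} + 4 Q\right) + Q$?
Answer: $\frac{140519}{88262} \approx 1.5921$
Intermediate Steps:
$M{\left(Q \right)} = -9 + Q^{2} + 5 Q$ ($M{\left(Q \right)} = -9 + \left(\left(Q^{2} + 4 Q\right) + Q\right) = -9 + \left(Q^{2} + 5 Q\right) = -9 + Q^{2} + 5 Q$)
$B{\left(v,y \right)} = 13 - \frac{729 v}{2}$ ($B{\left(v,y \right)} = - \frac{\left(-9 + 4^{2} + 5 \cdot 4\right)^{2} v - 26}{2} = - \frac{\left(-9 + 16 + 20\right)^{2} v - 26}{2} = - \frac{27^{2} v - 26}{2} = - \frac{729 v - 26}{2} = - \frac{-26 + 729 v}{2} = 13 - \frac{729 v}{2}$)
$\frac{x + B{\left(91,8 \right)}}{-41306 + \left(-8186 + 5361\right)} = \frac{-37103 + \left(13 - \frac{66339}{2}\right)}{-41306 + \left(-8186 + 5361\right)} = \frac{-37103 + \left(13 - \frac{66339}{2}\right)}{-41306 - 2825} = \frac{-37103 - \frac{66313}{2}}{-44131} = \left(- \frac{140519}{2}\right) \left(- \frac{1}{44131}\right) = \frac{140519}{88262}$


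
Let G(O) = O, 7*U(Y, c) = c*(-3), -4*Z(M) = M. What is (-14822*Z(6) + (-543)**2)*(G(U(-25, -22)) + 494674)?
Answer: 1097986476288/7 ≈ 1.5686e+11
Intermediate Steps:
Z(M) = -M/4
U(Y, c) = -3*c/7 (U(Y, c) = (c*(-3))/7 = (-3*c)/7 = -3*c/7)
(-14822*Z(6) + (-543)**2)*(G(U(-25, -22)) + 494674) = (-(-7411)*6/2 + (-543)**2)*(-3/7*(-22) + 494674) = (-14822*(-3/2) + 294849)*(66/7 + 494674) = (22233 + 294849)*(3462784/7) = 317082*(3462784/7) = 1097986476288/7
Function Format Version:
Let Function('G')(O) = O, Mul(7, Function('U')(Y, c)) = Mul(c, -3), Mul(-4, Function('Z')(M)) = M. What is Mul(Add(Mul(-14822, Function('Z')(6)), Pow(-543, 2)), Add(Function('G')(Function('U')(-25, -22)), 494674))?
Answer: Rational(1097986476288, 7) ≈ 1.5686e+11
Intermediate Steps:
Function('Z')(M) = Mul(Rational(-1, 4), M)
Function('U')(Y, c) = Mul(Rational(-3, 7), c) (Function('U')(Y, c) = Mul(Rational(1, 7), Mul(c, -3)) = Mul(Rational(1, 7), Mul(-3, c)) = Mul(Rational(-3, 7), c))
Mul(Add(Mul(-14822, Function('Z')(6)), Pow(-543, 2)), Add(Function('G')(Function('U')(-25, -22)), 494674)) = Mul(Add(Mul(-14822, Mul(Rational(-1, 4), 6)), Pow(-543, 2)), Add(Mul(Rational(-3, 7), -22), 494674)) = Mul(Add(Mul(-14822, Rational(-3, 2)), 294849), Add(Rational(66, 7), 494674)) = Mul(Add(22233, 294849), Rational(3462784, 7)) = Mul(317082, Rational(3462784, 7)) = Rational(1097986476288, 7)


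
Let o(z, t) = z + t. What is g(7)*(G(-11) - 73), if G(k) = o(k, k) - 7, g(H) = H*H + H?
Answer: -5712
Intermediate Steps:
g(H) = H + H² (g(H) = H² + H = H + H²)
o(z, t) = t + z
G(k) = -7 + 2*k (G(k) = (k + k) - 7 = 2*k - 7 = -7 + 2*k)
g(7)*(G(-11) - 73) = (7*(1 + 7))*((-7 + 2*(-11)) - 73) = (7*8)*((-7 - 22) - 73) = 56*(-29 - 73) = 56*(-102) = -5712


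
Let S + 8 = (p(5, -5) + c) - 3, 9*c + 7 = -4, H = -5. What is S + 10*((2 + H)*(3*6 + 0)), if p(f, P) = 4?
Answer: -4934/9 ≈ -548.22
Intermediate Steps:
c = -11/9 (c = -7/9 + (1/9)*(-4) = -7/9 - 4/9 = -11/9 ≈ -1.2222)
S = -74/9 (S = -8 + ((4 - 11/9) - 3) = -8 + (25/9 - 3) = -8 - 2/9 = -74/9 ≈ -8.2222)
S + 10*((2 + H)*(3*6 + 0)) = -74/9 + 10*((2 - 5)*(3*6 + 0)) = -74/9 + 10*(-3*(18 + 0)) = -74/9 + 10*(-3*18) = -74/9 + 10*(-54) = -74/9 - 540 = -4934/9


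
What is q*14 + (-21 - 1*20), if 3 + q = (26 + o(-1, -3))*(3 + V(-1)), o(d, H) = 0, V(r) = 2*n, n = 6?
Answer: 5377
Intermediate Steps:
V(r) = 12 (V(r) = 2*6 = 12)
q = 387 (q = -3 + (26 + 0)*(3 + 12) = -3 + 26*15 = -3 + 390 = 387)
q*14 + (-21 - 1*20) = 387*14 + (-21 - 1*20) = 5418 + (-21 - 20) = 5418 - 41 = 5377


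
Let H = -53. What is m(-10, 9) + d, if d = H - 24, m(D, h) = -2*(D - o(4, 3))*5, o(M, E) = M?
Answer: 63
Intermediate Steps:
m(D, h) = 40 - 10*D (m(D, h) = -2*(D - 1*4)*5 = -2*(D - 4)*5 = -2*(-4 + D)*5 = (8 - 2*D)*5 = 40 - 10*D)
d = -77 (d = -53 - 24 = -77)
m(-10, 9) + d = (40 - 10*(-10)) - 77 = (40 + 100) - 77 = 140 - 77 = 63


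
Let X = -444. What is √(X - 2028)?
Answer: 2*I*√618 ≈ 49.719*I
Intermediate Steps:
√(X - 2028) = √(-444 - 2028) = √(-2472) = 2*I*√618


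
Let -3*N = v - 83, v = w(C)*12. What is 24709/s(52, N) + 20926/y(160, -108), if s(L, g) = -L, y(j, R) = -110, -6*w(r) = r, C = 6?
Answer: -1903071/2860 ≈ -665.41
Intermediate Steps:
w(r) = -r/6
v = -12 (v = -⅙*6*12 = -1*12 = -12)
N = 95/3 (N = -(-12 - 83)/3 = -⅓*(-95) = 95/3 ≈ 31.667)
24709/s(52, N) + 20926/y(160, -108) = 24709/((-1*52)) + 20926/(-110) = 24709/(-52) + 20926*(-1/110) = 24709*(-1/52) - 10463/55 = -24709/52 - 10463/55 = -1903071/2860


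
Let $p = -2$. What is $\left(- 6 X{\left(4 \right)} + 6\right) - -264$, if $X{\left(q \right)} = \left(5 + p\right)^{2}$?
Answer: $216$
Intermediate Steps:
$X{\left(q \right)} = 9$ ($X{\left(q \right)} = \left(5 - 2\right)^{2} = 3^{2} = 9$)
$\left(- 6 X{\left(4 \right)} + 6\right) - -264 = \left(\left(-6\right) 9 + 6\right) - -264 = \left(-54 + 6\right) + 264 = -48 + 264 = 216$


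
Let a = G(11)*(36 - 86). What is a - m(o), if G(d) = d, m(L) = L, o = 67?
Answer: -617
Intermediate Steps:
a = -550 (a = 11*(36 - 86) = 11*(-50) = -550)
a - m(o) = -550 - 1*67 = -550 - 67 = -617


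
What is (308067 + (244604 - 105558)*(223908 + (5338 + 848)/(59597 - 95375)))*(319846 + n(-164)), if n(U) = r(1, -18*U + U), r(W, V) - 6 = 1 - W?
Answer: 59380787460297967508/5963 ≈ 9.9582e+15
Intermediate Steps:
r(W, V) = 7 - W (r(W, V) = 6 + (1 - W) = 7 - W)
n(U) = 6 (n(U) = 7 - 1*1 = 7 - 1 = 6)
(308067 + (244604 - 105558)*(223908 + (5338 + 848)/(59597 - 95375)))*(319846 + n(-164)) = (308067 + (244604 - 105558)*(223908 + (5338 + 848)/(59597 - 95375)))*(319846 + 6) = (308067 + 139046*(223908 + 6186/(-35778)))*319852 = (308067 + 139046*(223908 + 6186*(-1/35778)))*319852 = (308067 + 139046*(223908 - 1031/5963))*319852 = (308067 + 139046*(1335162373/5963))*319852 = (308067 + 185648987316158/5963)*319852 = (185650824319679/5963)*319852 = 59380787460297967508/5963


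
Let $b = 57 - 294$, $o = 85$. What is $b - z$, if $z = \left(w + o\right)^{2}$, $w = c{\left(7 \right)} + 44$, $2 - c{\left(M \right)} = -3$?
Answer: $-18193$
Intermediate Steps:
$c{\left(M \right)} = 5$ ($c{\left(M \right)} = 2 - -3 = 2 + 3 = 5$)
$w = 49$ ($w = 5 + 44 = 49$)
$z = 17956$ ($z = \left(49 + 85\right)^{2} = 134^{2} = 17956$)
$b = -237$ ($b = 57 - 294 = -237$)
$b - z = -237 - 17956 = -18193$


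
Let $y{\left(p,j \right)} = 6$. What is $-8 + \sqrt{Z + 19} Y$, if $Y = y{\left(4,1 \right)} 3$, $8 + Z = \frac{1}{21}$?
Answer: $-8 + \frac{12 \sqrt{1218}}{7} \approx 51.828$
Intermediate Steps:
$Z = - \frac{167}{21}$ ($Z = -8 + \frac{1}{21} = - \frac{167}{21} \approx -7.9524$)
$Y = 18$ ($Y = 6 \cdot 3 = 18$)
$-8 + \sqrt{Z + 19} Y = -8 + \sqrt{- \frac{167}{21} + 19} \cdot 18 = -8 + \sqrt{\frac{232}{21}} \cdot 18 = -8 + \frac{2 \sqrt{1218}}{21} \cdot 18 = -8 + \frac{12 \sqrt{1218}}{7}$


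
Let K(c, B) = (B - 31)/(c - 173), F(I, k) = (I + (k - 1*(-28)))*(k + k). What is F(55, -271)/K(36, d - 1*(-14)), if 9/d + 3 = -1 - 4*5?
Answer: 111678016/139 ≈ 8.0344e+5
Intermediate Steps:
d = -3/8 (d = 9/(-3 + (-1 - 4*5)) = 9/(-3 + (-1 - 20)) = 9/(-3 - 21) = 9/(-24) = 9*(-1/24) = -3/8 ≈ -0.37500)
F(I, k) = 2*k*(28 + I + k) (F(I, k) = (I + (k + 28))*(2*k) = (I + (28 + k))*(2*k) = (28 + I + k)*(2*k) = 2*k*(28 + I + k))
K(c, B) = (-31 + B)/(-173 + c)
F(55, -271)/K(36, d - 1*(-14)) = (2*(-271)*(28 + 55 - 271))/(((-31 + (-3/8 - 1*(-14)))/(-173 + 36))) = (2*(-271)*(-188))/(((-31 + (-3/8 + 14))/(-137))) = 101896/((-(-31 + 109/8)/137)) = 101896/((-1/137*(-139/8))) = 101896/(139/1096) = 101896*(1096/139) = 111678016/139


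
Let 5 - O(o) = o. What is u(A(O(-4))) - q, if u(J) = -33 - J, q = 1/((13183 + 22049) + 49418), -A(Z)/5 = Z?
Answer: 1015799/84650 ≈ 12.000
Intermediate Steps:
O(o) = 5 - o
A(Z) = -5*Z
q = 1/84650 (q = 1/(35232 + 49418) = 1/84650 ≈ 1.1813e-5)
u(A(O(-4))) - q = (-33 - (-5)*(5 - 1*(-4))) - 1*1/84650 = (-33 - (-5)*(5 + 4)) - 1/84650 = (-33 - (-5)*9) - 1/84650 = (-33 - 1*(-45)) - 1/84650 = (-33 + 45) - 1/84650 = 12 - 1/84650 = 1015799/84650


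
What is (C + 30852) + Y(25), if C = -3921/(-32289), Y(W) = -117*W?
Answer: 300579608/10763 ≈ 27927.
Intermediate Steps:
C = 1307/10763 (C = -3921*(-1/32289) = 1307/10763 ≈ 0.12143)
(C + 30852) + Y(25) = (1307/10763 + 30852) - 117*25 = 332061383/10763 - 2925 = 300579608/10763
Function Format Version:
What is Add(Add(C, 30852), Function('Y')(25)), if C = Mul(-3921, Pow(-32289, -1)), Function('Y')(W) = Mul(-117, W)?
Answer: Rational(300579608, 10763) ≈ 27927.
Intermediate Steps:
C = Rational(1307, 10763) (C = Mul(-3921, Rational(-1, 32289)) = Rational(1307, 10763) ≈ 0.12143)
Add(Add(C, 30852), Function('Y')(25)) = Add(Add(Rational(1307, 10763), 30852), Mul(-117, 25)) = Add(Rational(332061383, 10763), -2925) = Rational(300579608, 10763)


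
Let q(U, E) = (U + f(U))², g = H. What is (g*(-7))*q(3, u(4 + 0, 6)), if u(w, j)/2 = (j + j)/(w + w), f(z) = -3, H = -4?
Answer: 0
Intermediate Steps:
g = -4
u(w, j) = 2*j/w (u(w, j) = 2*((j + j)/(w + w)) = 2*((2*j)/((2*w))) = 2*((2*j)*(1/(2*w))) = 2*(j/w) = 2*j/w)
q(U, E) = (-3 + U)² (q(U, E) = (U - 3)² = (-3 + U)²)
(g*(-7))*q(3, u(4 + 0, 6)) = (-4*(-7))*(-3 + 3)² = 28*0² = 28*0 = 0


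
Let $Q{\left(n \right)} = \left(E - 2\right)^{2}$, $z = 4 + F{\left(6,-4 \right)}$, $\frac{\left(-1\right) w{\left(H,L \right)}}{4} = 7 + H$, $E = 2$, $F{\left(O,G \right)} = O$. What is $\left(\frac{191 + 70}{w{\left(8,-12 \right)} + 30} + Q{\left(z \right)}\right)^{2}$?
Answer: $\frac{7569}{100} \approx 75.69$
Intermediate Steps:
$w{\left(H,L \right)} = -28 - 4 H$ ($w{\left(H,L \right)} = - 4 \left(7 + H\right) = -28 - 4 H$)
$z = 10$ ($z = 4 + 6 = 10$)
$Q{\left(n \right)} = 0$ ($Q{\left(n \right)} = \left(2 - 2\right)^{2} = 0^{2} = 0$)
$\left(\frac{191 + 70}{w{\left(8,-12 \right)} + 30} + Q{\left(z \right)}\right)^{2} = \left(\frac{191 + 70}{\left(-28 - 32\right) + 30} + 0\right)^{2} = \left(\frac{261}{\left(-28 - 32\right) + 30} + 0\right)^{2} = \left(\frac{261}{-60 + 30} + 0\right)^{2} = \left(\frac{261}{-30} + 0\right)^{2} = \left(261 \left(- \frac{1}{30}\right) + 0\right)^{2} = \left(- \frac{87}{10} + 0\right)^{2} = \left(- \frac{87}{10}\right)^{2} = \frac{7569}{100}$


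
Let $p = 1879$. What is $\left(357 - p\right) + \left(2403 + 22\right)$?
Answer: $903$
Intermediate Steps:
$\left(357 - p\right) + \left(2403 + 22\right) = \left(357 - 1879\right) + \left(2403 + 22\right) = \left(357 - 1879\right) + 2425 = -1522 + 2425 = 903$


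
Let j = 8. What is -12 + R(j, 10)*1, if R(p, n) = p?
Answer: -4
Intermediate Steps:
-12 + R(j, 10)*1 = -12 + 8*1 = -12 + 8 = -4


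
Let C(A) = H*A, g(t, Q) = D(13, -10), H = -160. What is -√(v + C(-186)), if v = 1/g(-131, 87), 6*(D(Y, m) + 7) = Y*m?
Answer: -9*√2717342/86 ≈ -172.51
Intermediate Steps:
D(Y, m) = -7 + Y*m/6 (D(Y, m) = -7 + (Y*m)/6 = -7 + Y*m/6)
g(t, Q) = -86/3 (g(t, Q) = -7 + (⅙)*13*(-10) = -7 - 65/3 = -86/3)
C(A) = -160*A
v = -3/86 (v = 1/(-86/3) = -3/86 ≈ -0.034884)
-√(v + C(-186)) = -√(-3/86 - 160*(-186)) = -√(-3/86 + 29760) = -√(2559357/86) = -9*√2717342/86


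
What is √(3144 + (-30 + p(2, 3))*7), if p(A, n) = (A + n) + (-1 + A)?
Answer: 4*√186 ≈ 54.553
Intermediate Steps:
p(A, n) = -1 + n + 2*A
√(3144 + (-30 + p(2, 3))*7) = √(3144 + (-30 + (-1 + 3 + 2*2))*7) = √(3144 + (-30 + (-1 + 3 + 4))*7) = √(3144 + (-30 + 6)*7) = √(3144 - 24*7) = √(3144 - 168) = √2976 = 4*√186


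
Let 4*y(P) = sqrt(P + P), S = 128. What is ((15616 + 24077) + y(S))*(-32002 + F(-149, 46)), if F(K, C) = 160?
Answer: -1264031874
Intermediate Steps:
y(P) = sqrt(2)*sqrt(P)/4 (y(P) = sqrt(P + P)/4 = sqrt(2*P)/4 = (sqrt(2)*sqrt(P))/4 = sqrt(2)*sqrt(P)/4)
((15616 + 24077) + y(S))*(-32002 + F(-149, 46)) = ((15616 + 24077) + sqrt(2)*sqrt(128)/4)*(-32002 + 160) = (39693 + sqrt(2)*(8*sqrt(2))/4)*(-31842) = (39693 + 4)*(-31842) = 39697*(-31842) = -1264031874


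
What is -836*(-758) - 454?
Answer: 633234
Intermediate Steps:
-836*(-758) - 454 = 633688 - 454 = 633234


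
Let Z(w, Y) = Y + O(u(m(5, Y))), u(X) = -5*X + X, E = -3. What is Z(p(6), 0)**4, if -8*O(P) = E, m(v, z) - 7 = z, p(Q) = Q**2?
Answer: 81/4096 ≈ 0.019775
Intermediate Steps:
m(v, z) = 7 + z
u(X) = -4*X
O(P) = 3/8 (O(P) = -1/8*(-3) = 3/8)
Z(w, Y) = 3/8 + Y (Z(w, Y) = Y + 3/8 = 3/8 + Y)
Z(p(6), 0)**4 = (3/8 + 0)**4 = (3/8)**4 = 81/4096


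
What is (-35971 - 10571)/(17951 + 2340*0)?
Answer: -46542/17951 ≈ -2.5927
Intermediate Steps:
(-35971 - 10571)/(17951 + 2340*0) = -46542/(17951 + 0) = -46542/17951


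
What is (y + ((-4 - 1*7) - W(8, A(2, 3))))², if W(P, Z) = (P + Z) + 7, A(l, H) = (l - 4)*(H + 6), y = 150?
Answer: 20164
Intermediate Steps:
A(l, H) = (-4 + l)*(6 + H)
W(P, Z) = 7 + P + Z
(y + ((-4 - 1*7) - W(8, A(2, 3))))² = (150 + ((-4 - 1*7) - (7 + 8 + (-24 - 4*3 + 6*2 + 3*2))))² = (150 + ((-4 - 7) - (7 + 8 + (-24 - 12 + 12 + 6))))² = (150 + (-11 - (7 + 8 - 18)))² = (150 + (-11 - 1*(-3)))² = (150 + (-11 + 3))² = (150 - 8)² = 142² = 20164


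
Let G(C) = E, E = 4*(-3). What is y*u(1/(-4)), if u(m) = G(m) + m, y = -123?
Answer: 6027/4 ≈ 1506.8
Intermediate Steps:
E = -12
G(C) = -12
u(m) = -12 + m
y*u(1/(-4)) = -123*(-12 + 1/(-4)) = -123*(-12 - 1/4) = -123*(-49/4) = 6027/4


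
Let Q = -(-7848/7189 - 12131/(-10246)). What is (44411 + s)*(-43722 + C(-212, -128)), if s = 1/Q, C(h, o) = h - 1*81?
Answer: -13287399460496505/6799151 ≈ -1.9543e+9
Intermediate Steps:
Q = -6799151/73658494 (Q = -(-7848*1/7189 - 12131*(-1/10246)) = -(-7848/7189 + 12131/10246) = -1*6799151/73658494 = -6799151/73658494 ≈ -0.092306)
C(h, o) = -81 + h (C(h, o) = h - 81 = -81 + h)
s = -73658494/6799151 (s = 1/(-6799151/73658494) = -73658494/6799151 ≈ -10.833)
(44411 + s)*(-43722 + C(-212, -128)) = (44411 - 73658494/6799151)*(-43722 + (-81 - 212)) = 301883436567*(-43722 - 293)/6799151 = (301883436567/6799151)*(-44015) = -13287399460496505/6799151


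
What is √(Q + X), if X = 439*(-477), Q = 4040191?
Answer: 2*√957697 ≈ 1957.2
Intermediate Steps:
X = -209403
√(Q + X) = √(4040191 - 209403) = √3830788 = 2*√957697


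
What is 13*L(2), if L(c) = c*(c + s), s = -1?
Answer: 26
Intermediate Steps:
L(c) = c*(-1 + c) (L(c) = c*(c - 1) = c*(-1 + c))
13*L(2) = 13*(2*(-1 + 2)) = 13*(2*1) = 13*2 = 26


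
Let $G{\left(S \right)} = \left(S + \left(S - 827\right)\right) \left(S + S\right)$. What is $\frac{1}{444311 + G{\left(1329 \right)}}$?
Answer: $\frac{1}{5311109} \approx 1.8828 \cdot 10^{-7}$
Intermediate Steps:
$G{\left(S \right)} = 2 S \left(-827 + 2 S\right)$ ($G{\left(S \right)} = \left(S + \left(-827 + S\right)\right) 2 S = \left(-827 + 2 S\right) 2 S = 2 S \left(-827 + 2 S\right)$)
$\frac{1}{444311 + G{\left(1329 \right)}} = \frac{1}{444311 + 2 \cdot 1329 \left(-827 + 2 \cdot 1329\right)} = \frac{1}{444311 + 2 \cdot 1329 \left(-827 + 2658\right)} = \frac{1}{444311 + 2 \cdot 1329 \cdot 1831} = \frac{1}{444311 + 4866798} = \frac{1}{5311109}$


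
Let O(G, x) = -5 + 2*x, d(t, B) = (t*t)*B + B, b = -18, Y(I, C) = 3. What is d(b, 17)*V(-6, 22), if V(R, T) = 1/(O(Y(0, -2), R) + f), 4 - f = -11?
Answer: -5525/2 ≈ -2762.5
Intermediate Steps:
f = 15 (f = 4 - 1*(-11) = 4 + 11 = 15)
d(t, B) = B + B*t**2 (d(t, B) = t**2*B + B = B*t**2 + B = B + B*t**2)
V(R, T) = 1/(10 + 2*R) (V(R, T) = 1/((-5 + 2*R) + 15) = 1/(10 + 2*R))
d(b, 17)*V(-6, 22) = (17*(1 + (-18)**2))*(1/(2*(5 - 6))) = (17*(1 + 324))*((1/2)/(-1)) = (17*325)*((1/2)*(-1)) = 5525*(-1/2) = -5525/2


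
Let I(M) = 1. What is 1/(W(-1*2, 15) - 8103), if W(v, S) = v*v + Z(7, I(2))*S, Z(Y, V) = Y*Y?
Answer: -1/7364 ≈ -0.00013580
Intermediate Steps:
Z(Y, V) = Y²
W(v, S) = v² + 49*S (W(v, S) = v*v + 7²*S = v² + 49*S)
1/(W(-1*2, 15) - 8103) = 1/(((-1*2)² + 49*15) - 8103) = 1/(((-2)² + 735) - 8103) = 1/((4 + 735) - 8103) = 1/(739 - 8103) = 1/(-7364) = -1/7364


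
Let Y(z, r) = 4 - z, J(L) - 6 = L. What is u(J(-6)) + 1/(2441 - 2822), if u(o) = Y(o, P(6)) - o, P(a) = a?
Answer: 1523/381 ≈ 3.9974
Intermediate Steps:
J(L) = 6 + L
u(o) = 4 - 2*o (u(o) = (4 - o) - o = 4 - 2*o)
u(J(-6)) + 1/(2441 - 2822) = (4 - 2*(6 - 6)) + 1/(2441 - 2822) = (4 - 2*0) + 1/(-381) = (4 + 0) - 1/381 = 4 - 1/381 = 1523/381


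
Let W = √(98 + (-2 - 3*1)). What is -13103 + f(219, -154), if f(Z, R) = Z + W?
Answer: -12884 + √93 ≈ -12874.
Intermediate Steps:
W = √93 (W = √(98 + (-2 - 3)) = √(98 - 5) = √93 ≈ 9.6436)
f(Z, R) = Z + √93
-13103 + f(219, -154) = -13103 + (219 + √93) = -12884 + √93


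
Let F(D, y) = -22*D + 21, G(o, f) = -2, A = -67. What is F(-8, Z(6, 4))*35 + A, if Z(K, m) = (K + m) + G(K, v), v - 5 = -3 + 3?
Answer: 6828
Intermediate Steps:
v = 5 (v = 5 + (-3 + 3) = 5 + 0 = 5)
Z(K, m) = -2 + K + m (Z(K, m) = (K + m) - 2 = -2 + K + m)
F(D, y) = 21 - 22*D
F(-8, Z(6, 4))*35 + A = (21 - 22*(-8))*35 - 67 = (21 + 176)*35 - 67 = 197*35 - 67 = 6895 - 67 = 6828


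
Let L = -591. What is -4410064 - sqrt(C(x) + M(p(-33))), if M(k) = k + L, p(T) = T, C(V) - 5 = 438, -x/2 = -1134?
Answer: -4410064 - I*sqrt(181) ≈ -4.4101e+6 - 13.454*I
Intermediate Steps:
x = 2268 (x = -2*(-1134) = 2268)
C(V) = 443 (C(V) = 5 + 438 = 443)
M(k) = -591 + k (M(k) = k - 591 = -591 + k)
-4410064 - sqrt(C(x) + M(p(-33))) = -4410064 - sqrt(443 + (-591 - 33)) = -4410064 - sqrt(443 - 624) = -4410064 - sqrt(-181) = -4410064 - I*sqrt(181)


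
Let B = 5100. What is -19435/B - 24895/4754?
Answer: -21935849/2424540 ≈ -9.0474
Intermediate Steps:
-19435/B - 24895/4754 = -19435/5100 - 24895/4754 = -19435*1/5100 - 24895*1/4754 = -3887/1020 - 24895/4754 = -21935849/2424540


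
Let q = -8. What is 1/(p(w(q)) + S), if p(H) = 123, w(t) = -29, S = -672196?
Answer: -1/672073 ≈ -1.4879e-6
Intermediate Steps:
1/(p(w(q)) + S) = 1/(123 - 672196) = 1/(-672073) = -1/672073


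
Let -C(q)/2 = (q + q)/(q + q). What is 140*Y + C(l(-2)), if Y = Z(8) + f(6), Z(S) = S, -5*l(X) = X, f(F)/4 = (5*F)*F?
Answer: 101918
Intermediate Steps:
f(F) = 20*F² (f(F) = 4*((5*F)*F) = 4*(5*F²) = 20*F²)
l(X) = -X/5
C(q) = -2 (C(q) = -2*(q + q)/(q + q) = -2*2*q/(2*q) = -2*2*q*1/(2*q) = -2*1 = -2)
Y = 728 (Y = 8 + 20*6² = 8 + 20*36 = 8 + 720 = 728)
140*Y + C(l(-2)) = 140*728 - 2 = 101920 - 2 = 101918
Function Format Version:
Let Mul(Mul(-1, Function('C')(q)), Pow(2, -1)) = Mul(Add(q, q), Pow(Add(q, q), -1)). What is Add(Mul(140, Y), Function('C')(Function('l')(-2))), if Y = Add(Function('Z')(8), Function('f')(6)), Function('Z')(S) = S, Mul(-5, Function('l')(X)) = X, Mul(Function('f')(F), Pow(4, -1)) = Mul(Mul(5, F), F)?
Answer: 101918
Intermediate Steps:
Function('f')(F) = Mul(20, Pow(F, 2)) (Function('f')(F) = Mul(4, Mul(Mul(5, F), F)) = Mul(4, Mul(5, Pow(F, 2))) = Mul(20, Pow(F, 2)))
Function('l')(X) = Mul(Rational(-1, 5), X)
Function('C')(q) = -2 (Function('C')(q) = Mul(-2, Mul(Add(q, q), Pow(Add(q, q), -1))) = Mul(-2, Mul(Mul(2, q), Pow(Mul(2, q), -1))) = Mul(-2, Mul(Mul(2, q), Mul(Rational(1, 2), Pow(q, -1)))) = Mul(-2, 1) = -2)
Y = 728 (Y = Add(8, Mul(20, Pow(6, 2))) = Add(8, Mul(20, 36)) = Add(8, 720) = 728)
Add(Mul(140, Y), Function('C')(Function('l')(-2))) = Add(Mul(140, 728), -2) = Add(101920, -2) = 101918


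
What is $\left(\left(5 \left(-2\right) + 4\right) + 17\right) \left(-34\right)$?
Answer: $-374$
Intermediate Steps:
$\left(\left(5 \left(-2\right) + 4\right) + 17\right) \left(-34\right) = \left(\left(-10 + 4\right) + 17\right) \left(-34\right) = \left(-6 + 17\right) \left(-34\right) = 11 \left(-34\right) = -374$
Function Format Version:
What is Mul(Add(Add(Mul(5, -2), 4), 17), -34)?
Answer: -374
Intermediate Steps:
Mul(Add(Add(Mul(5, -2), 4), 17), -34) = Mul(Add(Add(-10, 4), 17), -34) = Mul(Add(-6, 17), -34) = Mul(11, -34) = -374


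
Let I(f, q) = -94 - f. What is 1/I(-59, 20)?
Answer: -1/35 ≈ -0.028571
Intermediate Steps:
1/I(-59, 20) = 1/(-94 - 1*(-59)) = 1/(-94 + 59) = 1/(-35) = -1/35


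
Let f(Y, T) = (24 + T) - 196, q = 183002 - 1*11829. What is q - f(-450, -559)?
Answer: 171904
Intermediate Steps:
q = 171173 (q = 183002 - 11829 = 171173)
f(Y, T) = -172 + T
q - f(-450, -559) = 171173 - (-172 - 559) = 171173 - 1*(-731) = 171173 + 731 = 171904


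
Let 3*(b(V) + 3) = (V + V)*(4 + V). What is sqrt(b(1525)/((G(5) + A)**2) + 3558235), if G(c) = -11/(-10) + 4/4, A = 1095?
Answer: sqrt(3854514860943015)/32913 ≈ 1886.3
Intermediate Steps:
G(c) = 21/10 (G(c) = -11*(-1/10) + 4*(1/4) = 11/10 + 1 = 21/10)
b(V) = -3 + 2*V*(4 + V)/3 (b(V) = -3 + ((V + V)*(4 + V))/3 = -3 + ((2*V)*(4 + V))/3 = -3 + (2*V*(4 + V))/3 = -3 + 2*V*(4 + V)/3)
sqrt(b(1525)/((G(5) + A)**2) + 3558235) = sqrt((-3 + (2/3)*1525**2 + (8/3)*1525)/((21/10 + 1095)**2) + 3558235) = sqrt((-3 + (2/3)*2325625 + 12200/3)/((10971/10)**2) + 3558235) = sqrt((-3 + 4651250/3 + 12200/3)/(120362841/100) + 3558235) = sqrt((4663441/3)*(100/120362841) + 3558235) = sqrt(466344100/361088523 + 3558235) = sqrt(1284838286981005/361088523) = sqrt(3854514860943015)/32913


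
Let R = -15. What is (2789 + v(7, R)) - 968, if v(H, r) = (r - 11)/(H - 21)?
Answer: 12760/7 ≈ 1822.9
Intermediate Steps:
v(H, r) = (-11 + r)/(-21 + H)
(2789 + v(7, R)) - 968 = (2789 + (-11 - 15)/(-21 + 7)) - 968 = (2789 - 26/(-14)) - 968 = (2789 - 1/14*(-26)) - 968 = (2789 + 13/7) - 968 = 19536/7 - 968 = 12760/7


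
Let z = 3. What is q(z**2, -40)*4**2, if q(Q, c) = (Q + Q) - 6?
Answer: 192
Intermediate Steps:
q(Q, c) = -6 + 2*Q (q(Q, c) = 2*Q - 6 = -6 + 2*Q)
q(z**2, -40)*4**2 = (-6 + 2*3**2)*4**2 = (-6 + 2*9)*16 = (-6 + 18)*16 = 12*16 = 192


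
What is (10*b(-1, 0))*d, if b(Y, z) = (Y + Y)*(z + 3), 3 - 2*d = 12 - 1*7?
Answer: 60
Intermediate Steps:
d = -1 (d = 3/2 - (12 - 1*7)/2 = 3/2 - (12 - 7)/2 = 3/2 - ½*5 = 3/2 - 5/2 = -1)
b(Y, z) = 2*Y*(3 + z) (b(Y, z) = (2*Y)*(3 + z) = 2*Y*(3 + z))
(10*b(-1, 0))*d = (10*(2*(-1)*(3 + 0)))*(-1) = (10*(2*(-1)*3))*(-1) = (10*(-6))*(-1) = -60*(-1) = 60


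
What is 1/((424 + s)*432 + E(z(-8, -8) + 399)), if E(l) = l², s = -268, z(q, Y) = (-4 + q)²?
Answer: 1/362241 ≈ 2.7606e-6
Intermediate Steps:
1/((424 + s)*432 + E(z(-8, -8) + 399)) = 1/((424 - 268)*432 + ((-4 - 8)² + 399)²) = 1/(156*432 + ((-12)² + 399)²) = 1/(67392 + (144 + 399)²) = 1/(67392 + 543²) = 1/(67392 + 294849) = 1/362241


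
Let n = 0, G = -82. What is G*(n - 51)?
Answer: 4182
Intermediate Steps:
G*(n - 51) = -82*(0 - 51) = -82*(-51) = 4182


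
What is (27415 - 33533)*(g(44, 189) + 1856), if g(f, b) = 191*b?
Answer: -232208690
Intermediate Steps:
(27415 - 33533)*(g(44, 189) + 1856) = (27415 - 33533)*(191*189 + 1856) = -6118*(36099 + 1856) = -6118*37955 = -232208690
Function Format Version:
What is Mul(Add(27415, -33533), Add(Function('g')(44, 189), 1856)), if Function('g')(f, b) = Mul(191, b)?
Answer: -232208690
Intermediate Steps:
Mul(Add(27415, -33533), Add(Function('g')(44, 189), 1856)) = Mul(Add(27415, -33533), Add(Mul(191, 189), 1856)) = Mul(-6118, Add(36099, 1856)) = Mul(-6118, 37955) = -232208690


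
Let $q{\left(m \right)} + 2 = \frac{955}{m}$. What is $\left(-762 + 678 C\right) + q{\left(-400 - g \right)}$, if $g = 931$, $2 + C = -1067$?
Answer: $- \frac{965702681}{1331} \approx -7.2555 \cdot 10^{5}$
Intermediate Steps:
$C = -1069$ ($C = -2 - 1067 = -1069$)
$q{\left(m \right)} = -2 + \frac{955}{m}$
$\left(-762 + 678 C\right) + q{\left(-400 - g \right)} = \left(-762 + 678 \left(-1069\right)\right) - \left(2 - \frac{955}{-400 - 931}\right) = \left(-762 - 724782\right) - \left(2 - \frac{955}{-400 - 931}\right) = -725544 - \left(2 - \frac{955}{-1331}\right) = -725544 + \left(-2 + 955 \left(- \frac{1}{1331}\right)\right) = -725544 - \frac{3617}{1331} = - \frac{965702681}{1331}$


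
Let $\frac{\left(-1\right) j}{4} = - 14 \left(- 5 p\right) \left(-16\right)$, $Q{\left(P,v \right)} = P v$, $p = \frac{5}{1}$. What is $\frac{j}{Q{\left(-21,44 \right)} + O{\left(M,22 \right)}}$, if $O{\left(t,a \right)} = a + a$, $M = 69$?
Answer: $- \frac{280}{11} \approx -25.455$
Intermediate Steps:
$p = 5$ ($p = 5 \cdot 1 = 5$)
$O{\left(t,a \right)} = 2 a$
$j = 22400$ ($j = - 4 - 14 \left(\left(-5\right) 5\right) \left(-16\right) = - 4 \left(-14\right) \left(-25\right) \left(-16\right) = - 4 \cdot 350 \left(-16\right) = \left(-4\right) \left(-5600\right) = 22400$)
$\frac{j}{Q{\left(-21,44 \right)} + O{\left(M,22 \right)}} = \frac{22400}{\left(-21\right) 44 + 2 \cdot 22} = \frac{22400}{-924 + 44} = \frac{22400}{-880} = 22400 \left(- \frac{1}{880}\right) = - \frac{280}{11}$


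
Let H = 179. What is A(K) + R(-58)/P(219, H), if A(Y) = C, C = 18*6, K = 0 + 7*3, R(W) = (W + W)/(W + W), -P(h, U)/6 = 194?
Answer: 125711/1164 ≈ 108.00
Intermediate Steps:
P(h, U) = -1164 (P(h, U) = -6*194 = -1164)
R(W) = 1 (R(W) = (2*W)/((2*W)) = (2*W)*(1/(2*W)) = 1)
K = 21 (K = 0 + 21 = 21)
C = 108
A(Y) = 108
A(K) + R(-58)/P(219, H) = 108 + 1/(-1164) = 108 + 1*(-1/1164) = 108 - 1/1164 = 125711/1164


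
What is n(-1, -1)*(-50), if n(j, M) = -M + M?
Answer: 0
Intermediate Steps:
n(j, M) = 0
n(-1, -1)*(-50) = 0*(-50) = 0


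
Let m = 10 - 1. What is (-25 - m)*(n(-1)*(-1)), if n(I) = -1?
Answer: -34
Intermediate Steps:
m = 9 (m = 10 - 1*1 = 10 - 1 = 9)
(-25 - m)*(n(-1)*(-1)) = (-25 - 1*9)*(-1*(-1)) = (-25 - 9)*1 = -34*1 = -34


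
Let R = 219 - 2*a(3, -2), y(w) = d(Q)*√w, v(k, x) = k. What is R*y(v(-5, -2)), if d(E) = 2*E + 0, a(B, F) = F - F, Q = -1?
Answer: -438*I*√5 ≈ -979.4*I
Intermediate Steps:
a(B, F) = 0
d(E) = 2*E
y(w) = -2*√w (y(w) = (2*(-1))*√w = -2*√w)
R = 219 (R = 219 - 2*0 = 219 - 1*0 = 219 + 0 = 219)
R*y(v(-5, -2)) = 219*(-2*I*√5) = -438*I*√5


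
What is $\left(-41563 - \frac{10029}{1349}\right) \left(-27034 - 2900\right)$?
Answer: $\frac{1678654297944}{1349} \approx 1.2444 \cdot 10^{9}$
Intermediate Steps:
$\left(-41563 - \frac{10029}{1349}\right) \left(-27034 - 2900\right) = \left(-41563 - \frac{10029}{1349}\right) \left(-29934\right) = \left(- \frac{56078516}{1349}\right) \left(-29934\right) = \frac{1678654297944}{1349}$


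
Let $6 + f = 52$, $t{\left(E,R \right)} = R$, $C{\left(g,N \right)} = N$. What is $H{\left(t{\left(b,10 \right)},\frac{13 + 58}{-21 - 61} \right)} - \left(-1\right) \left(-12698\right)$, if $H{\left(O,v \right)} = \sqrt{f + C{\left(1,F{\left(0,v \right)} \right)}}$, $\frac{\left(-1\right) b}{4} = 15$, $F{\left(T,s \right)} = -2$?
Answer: $-12698 + 2 \sqrt{11} \approx -12691.0$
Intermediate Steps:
$b = -60$ ($b = \left(-4\right) 15 = -60$)
$f = 46$ ($f = -6 + 52 = 46$)
$H{\left(O,v \right)} = 2 \sqrt{11}$ ($H{\left(O,v \right)} = \sqrt{46 - 2} = \sqrt{44} = 2 \sqrt{11}$)
$H{\left(t{\left(b,10 \right)},\frac{13 + 58}{-21 - 61} \right)} - \left(-1\right) \left(-12698\right) = 2 \sqrt{11} - \left(-1\right) \left(-12698\right) = 2 \sqrt{11} - 12698 = -12698 + 2 \sqrt{11}$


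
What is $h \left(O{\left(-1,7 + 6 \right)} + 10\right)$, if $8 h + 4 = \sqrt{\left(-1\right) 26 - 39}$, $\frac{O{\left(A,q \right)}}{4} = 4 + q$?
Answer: $-39 + \frac{39 i \sqrt{65}}{4} \approx -39.0 + 78.607 i$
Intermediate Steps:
$O{\left(A,q \right)} = 16 + 4 q$ ($O{\left(A,q \right)} = 4 \left(4 + q\right) = 16 + 4 q$)
$h = - \frac{1}{2} + \frac{i \sqrt{65}}{8}$ ($h = - \frac{1}{2} + \frac{\sqrt{\left(-1\right) 26 - 39}}{8} = - \frac{1}{2} + \frac{\sqrt{-26 - 39}}{8} = - \frac{1}{2} + \frac{\sqrt{-65}}{8} = - \frac{1}{2} + \frac{i \sqrt{65}}{8} \approx -0.5 + 1.0078 i$)
$h \left(O{\left(-1,7 + 6 \right)} + 10\right) = \left(- \frac{1}{2} + \frac{i \sqrt{65}}{8}\right) \left(\left(16 + 4 \left(7 + 6\right)\right) + 10\right) = \left(- \frac{1}{2} + \frac{i \sqrt{65}}{8}\right) \left(\left(16 + 4 \cdot 13\right) + 10\right) = \left(- \frac{1}{2} + \frac{i \sqrt{65}}{8}\right) \left(\left(16 + 52\right) + 10\right) = \left(- \frac{1}{2} + \frac{i \sqrt{65}}{8}\right) \left(68 + 10\right) = \left(- \frac{1}{2} + \frac{i \sqrt{65}}{8}\right) 78 = -39 + \frac{39 i \sqrt{65}}{4}$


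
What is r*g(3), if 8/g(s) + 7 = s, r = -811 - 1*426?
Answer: 2474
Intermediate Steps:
r = -1237 (r = -811 - 426 = -1237)
g(s) = 8/(-7 + s)
r*g(3) = -9896/(-7 + 3) = -9896/(-4) = -9896*(-1)/4 = -1237*(-2) = 2474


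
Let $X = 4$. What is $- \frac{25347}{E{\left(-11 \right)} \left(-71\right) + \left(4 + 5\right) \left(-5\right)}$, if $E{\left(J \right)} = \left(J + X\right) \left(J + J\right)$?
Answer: $\frac{25347}{10979} \approx 2.3087$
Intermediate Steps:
$E{\left(J \right)} = 2 J \left(4 + J\right)$ ($E{\left(J \right)} = \left(J + 4\right) \left(J + J\right) = \left(4 + J\right) 2 J = 2 J \left(4 + J\right)$)
$- \frac{25347}{E{\left(-11 \right)} \left(-71\right) + \left(4 + 5\right) \left(-5\right)} = - \frac{25347}{2 \left(-11\right) \left(4 - 11\right) \left(-71\right) + \left(4 + 5\right) \left(-5\right)} = - \frac{25347}{2 \left(-11\right) \left(-7\right) \left(-71\right) + 9 \left(-5\right)} = - \frac{25347}{154 \left(-71\right) - 45} = - \frac{25347}{-10934 - 45} = - \frac{25347}{-10979} = \left(-25347\right) \left(- \frac{1}{10979}\right) = \frac{25347}{10979}$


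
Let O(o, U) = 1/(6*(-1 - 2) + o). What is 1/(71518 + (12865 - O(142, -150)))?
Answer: 124/10463491 ≈ 1.1851e-5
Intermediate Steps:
O(o, U) = 1/(-18 + o) (O(o, U) = 1/(6*(-3) + o) = 1/(-18 + o))
1/(71518 + (12865 - O(142, -150))) = 1/(71518 + (12865 - 1/(-18 + 142))) = 1/(71518 + (12865 - 1/124)) = 1/(71518 + 1595259/124) = 1/(10463491/124) = 124/10463491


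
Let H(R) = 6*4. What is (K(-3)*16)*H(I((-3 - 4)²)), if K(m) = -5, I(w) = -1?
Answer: -1920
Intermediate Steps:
H(R) = 24
(K(-3)*16)*H(I((-3 - 4)²)) = -5*16*24 = -80*24 = -1920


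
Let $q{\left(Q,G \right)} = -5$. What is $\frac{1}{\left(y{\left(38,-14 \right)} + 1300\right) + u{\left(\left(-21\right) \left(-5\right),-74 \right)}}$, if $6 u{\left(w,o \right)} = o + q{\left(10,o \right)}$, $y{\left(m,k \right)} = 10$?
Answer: $\frac{6}{7781} \approx 0.00077111$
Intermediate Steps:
$u{\left(w,o \right)} = - \frac{5}{6} + \frac{o}{6}$ ($u{\left(w,o \right)} = \frac{o - 5}{6} = \frac{-5 + o}{6} = - \frac{5}{6} + \frac{o}{6}$)
$\frac{1}{\left(y{\left(38,-14 \right)} + 1300\right) + u{\left(\left(-21\right) \left(-5\right),-74 \right)}} = \frac{1}{\left(10 + 1300\right) + \left(- \frac{5}{6} + \frac{1}{6} \left(-74\right)\right)} = \frac{1}{1310 - \frac{79}{6}} = \frac{1}{\frac{7781}{6}} = \frac{6}{7781}$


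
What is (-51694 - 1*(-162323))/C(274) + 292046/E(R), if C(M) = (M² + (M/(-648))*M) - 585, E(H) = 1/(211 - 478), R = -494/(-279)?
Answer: -939518503280088/12048773 ≈ -7.7976e+7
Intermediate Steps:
R = 494/279 (R = -494*(-1/279) = 494/279 ≈ 1.7706)
E(H) = -1/267 (E(H) = 1/(-267) = -1/267)
C(M) = -585 + 647*M²/648 (C(M) = (M² + (M*(-1/648))*M) - 585 = (M² + (-M/648)*M) - 585 = (M² - M²/648) - 585 = 647*M²/648 - 585 = -585 + 647*M²/648)
(-51694 - 1*(-162323))/C(274) + 292046/E(R) = (-51694 - 1*(-162323))/(-585 + (647/648)*274²) + 292046/(-1/267) = (-51694 + 162323)/(-585 + (647/648)*75076) + 292046*(-267) = 110629/(-585 + 12143543/162) - 77976282 = 110629/(12048773/162) - 77976282 = 110629*(162/12048773) - 77976282 = 17921898/12048773 - 77976282 = -939518503280088/12048773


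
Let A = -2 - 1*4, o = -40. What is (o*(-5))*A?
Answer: -1200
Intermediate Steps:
A = -6 (A = -2 - 4 = -6)
(o*(-5))*A = -40*(-5)*(-6) = 200*(-6) = -1200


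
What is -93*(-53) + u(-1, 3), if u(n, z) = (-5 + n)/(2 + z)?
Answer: 24639/5 ≈ 4927.8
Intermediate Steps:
u(n, z) = (-5 + n)/(2 + z)
-93*(-53) + u(-1, 3) = -93*(-53) + (-5 - 1)/(2 + 3) = 4929 - 6/5 = 24639/5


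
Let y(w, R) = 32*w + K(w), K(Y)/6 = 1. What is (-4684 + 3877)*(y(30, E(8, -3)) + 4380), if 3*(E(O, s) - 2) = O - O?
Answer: -4314222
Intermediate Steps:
K(Y) = 6 (K(Y) = 6*1 = 6)
E(O, s) = 2 (E(O, s) = 2 + (O - O)/3 = 2 + (⅓)*0 = 2 + 0 = 2)
y(w, R) = 6 + 32*w (y(w, R) = 32*w + 6 = 6 + 32*w)
(-4684 + 3877)*(y(30, E(8, -3)) + 4380) = (-4684 + 3877)*((6 + 32*30) + 4380) = -807*((6 + 960) + 4380) = -807*(966 + 4380) = -807*5346 = -4314222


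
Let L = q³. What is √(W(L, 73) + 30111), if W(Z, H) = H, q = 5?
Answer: 14*√154 ≈ 173.74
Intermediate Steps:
L = 125 (L = 5³ = 125)
√(W(L, 73) + 30111) = √(73 + 30111) = √30184 = 14*√154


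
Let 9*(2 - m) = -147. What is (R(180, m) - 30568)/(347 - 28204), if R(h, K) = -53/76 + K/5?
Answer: 6968827/6351396 ≈ 1.0972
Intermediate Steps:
m = 55/3 (m = 2 - ⅑*(-147) = 2 + 49/3 = 55/3 ≈ 18.333)
R(h, K) = -53/76 + K/5 (R(h, K) = -53*1/76 + K*(⅕) = -53/76 + K/5)
(R(180, m) - 30568)/(347 - 28204) = ((-53/76 + (⅕)*(55/3)) - 30568)/(347 - 28204) = ((-53/76 + 11/3) - 30568)/(-27857) = (677/228 - 30568)*(-1/27857) = -6968827/228*(-1/27857) = 6968827/6351396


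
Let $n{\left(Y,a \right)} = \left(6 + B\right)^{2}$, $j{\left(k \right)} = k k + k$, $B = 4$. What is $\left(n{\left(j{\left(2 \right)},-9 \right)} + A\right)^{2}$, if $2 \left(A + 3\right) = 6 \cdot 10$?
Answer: $16129$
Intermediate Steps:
$j{\left(k \right)} = k + k^{2}$ ($j{\left(k \right)} = k^{2} + k = k + k^{2}$)
$n{\left(Y,a \right)} = 100$ ($n{\left(Y,a \right)} = \left(6 + 4\right)^{2} = 10^{2} = 100$)
$A = 27$ ($A = -3 + \frac{6 \cdot 10}{2} = -3 + \frac{1}{2} \cdot 60 = -3 + 30 = 27$)
$\left(n{\left(j{\left(2 \right)},-9 \right)} + A\right)^{2} = \left(100 + 27\right)^{2} = 127^{2} = 16129$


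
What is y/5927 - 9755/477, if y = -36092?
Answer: -75033769/2827179 ≈ -26.540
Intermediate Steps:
y/5927 - 9755/477 = -36092/5927 - 9755/477 = -75033769/2827179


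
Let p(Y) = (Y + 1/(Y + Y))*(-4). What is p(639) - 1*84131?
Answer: -55392995/639 ≈ -86687.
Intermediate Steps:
p(Y) = -4*Y - 2/Y (p(Y) = (Y + 1/(2*Y))*(-4) = -4*Y - 2/Y)
p(639) - 1*84131 = (-4*639 - 2/639) - 1*84131 = (-2556 - 2*1/639) - 84131 = (-2556 - 2/639) - 84131 = -1633286/639 - 84131 = -55392995/639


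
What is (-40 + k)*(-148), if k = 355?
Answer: -46620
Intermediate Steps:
(-40 + k)*(-148) = (-40 + 355)*(-148) = 315*(-148) = -46620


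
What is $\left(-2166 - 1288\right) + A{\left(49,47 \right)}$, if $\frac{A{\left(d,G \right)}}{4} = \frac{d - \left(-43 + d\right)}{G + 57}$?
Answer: $- \frac{89761}{26} \approx -3452.3$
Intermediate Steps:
$A{\left(d,G \right)} = \frac{172}{57 + G}$ ($A{\left(d,G \right)} = 4 \frac{d - \left(-43 + d\right)}{G + 57} = 4 \frac{43}{57 + G} = \frac{172}{57 + G}$)
$\left(-2166 - 1288\right) + A{\left(49,47 \right)} = \left(-2166 - 1288\right) + \frac{172}{57 + 47} = -3454 + \frac{172}{104} = -3454 + 172 \cdot \frac{1}{104} = -3454 + \frac{43}{26} = - \frac{89761}{26}$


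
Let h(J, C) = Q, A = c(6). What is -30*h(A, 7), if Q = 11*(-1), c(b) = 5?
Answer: 330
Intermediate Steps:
A = 5
Q = -11
h(J, C) = -11
-30*h(A, 7) = -30*(-11) = 330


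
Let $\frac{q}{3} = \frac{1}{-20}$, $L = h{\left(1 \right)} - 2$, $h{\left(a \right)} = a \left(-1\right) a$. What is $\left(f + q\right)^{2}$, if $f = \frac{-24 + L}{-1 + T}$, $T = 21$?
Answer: $\frac{9}{4} \approx 2.25$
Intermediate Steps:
$h{\left(a \right)} = - a^{2}$ ($h{\left(a \right)} = - a a = - a^{2}$)
$L = -3$ ($L = - 1^{2} - 2 = \left(-1\right) 1 - 2 = -1 - 2 = -3$)
$q = - \frac{3}{20}$ ($q = \frac{3}{-20} = 3 \left(- \frac{1}{20}\right) = - \frac{3}{20} \approx -0.15$)
$f = - \frac{27}{20}$ ($f = \frac{-24 - 3}{-1 + 21} = - \frac{27}{20} \approx -1.35$)
$\left(f + q\right)^{2} = \left(- \frac{27}{20} - \frac{3}{20}\right)^{2} = \left(- \frac{3}{2}\right)^{2} = \frac{9}{4}$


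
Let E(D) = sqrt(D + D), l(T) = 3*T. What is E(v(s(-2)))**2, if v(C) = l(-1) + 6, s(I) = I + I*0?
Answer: 6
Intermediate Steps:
s(I) = I (s(I) = I + 0 = I)
v(C) = 3 (v(C) = 3*(-1) + 6 = -3 + 6 = 3)
E(D) = sqrt(2)*sqrt(D) (E(D) = sqrt(2*D) = sqrt(2)*sqrt(D))
E(v(s(-2)))**2 = (sqrt(2)*sqrt(3))**2 = (sqrt(6))**2 = 6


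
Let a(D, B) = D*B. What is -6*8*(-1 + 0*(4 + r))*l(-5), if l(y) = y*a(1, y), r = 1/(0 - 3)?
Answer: 1200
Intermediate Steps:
r = -⅓ (r = 1/(-3) = -⅓ ≈ -0.33333)
a(D, B) = B*D
l(y) = y² (l(y) = y*(y*1) = y*y = y²)
-6*8*(-1 + 0*(4 + r))*l(-5) = -6*8*(-1 + 0*(4 - ⅓))*(-5)² = -48*(-1 + 0*(11/3))*25 = -48*(-1 + 0)*25 = -48*(-1*25) = -48*(-25) = -1*(-1200) = 1200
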